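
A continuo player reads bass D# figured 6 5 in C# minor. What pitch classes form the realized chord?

The written figures 6 5 are shorthand for 6/5/3: the 3 is implied.
A third above D# in this key is F#.
A fifth above D# in this key is A.
A sixth above D# in this key is B.
Together with the bass D#, this spells B dominant seventh in first inversion.

D#, F#, A, B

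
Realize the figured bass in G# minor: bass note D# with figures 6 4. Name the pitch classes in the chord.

D#, G#, B

A fourth above D# in this key is G#.
A sixth above D# in this key is B.
Together with the bass D#, this spells G# minor in second inversion.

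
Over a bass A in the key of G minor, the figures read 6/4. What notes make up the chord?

A fourth above A in this key is D.
A sixth above A in this key is F.
Together with the bass A, this spells D minor in second inversion.

A, D, F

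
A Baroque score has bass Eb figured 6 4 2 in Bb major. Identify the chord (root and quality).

The figures 6 4 2 indicate a seventh chord in third inversion.
In third inversion the root lies a second above the bass: a second above Eb in Bb major is F.
The chord tones are Eb, F, A, C, giving F dominant seventh.

F dominant seventh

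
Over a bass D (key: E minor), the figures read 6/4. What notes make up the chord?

A fourth above D in this key is G.
A sixth above D in this key is B.
Together with the bass D, this spells G major in second inversion.

D, G, B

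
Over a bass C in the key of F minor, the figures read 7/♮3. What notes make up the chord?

The written figures 7/♮3 are shorthand for 7/5/3: the 5 is implied.
A third above C in this key is Eb, made natural (E) by the ♮ figure.
A fifth above C in this key is G.
A seventh above C in this key is Bb.
Together with the bass C, this spells C dominant seventh in root position.

C, E, G, Bb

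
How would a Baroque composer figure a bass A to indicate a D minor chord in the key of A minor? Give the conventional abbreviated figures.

A is the fifth of D minor, so the chord is in second inversion.
A triad in second inversion is figured 6/4, conventionally abbreviated 6/4.

6/4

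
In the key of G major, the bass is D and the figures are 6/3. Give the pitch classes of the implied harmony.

D, F#, B

A third above D in this key is F#.
A sixth above D in this key is B.
Together with the bass D, this spells B minor in first inversion.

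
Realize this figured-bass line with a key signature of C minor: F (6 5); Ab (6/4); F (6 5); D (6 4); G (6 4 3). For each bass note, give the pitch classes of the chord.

F, Ab, C, D | Ab, D, F | F, Ab, C, D | D, G, Bb | G, Bb, C, Eb

F (6/5/3): F, Ab, C, D.
Ab (6/4): Ab, D, F.
F (6/5/3): F, Ab, C, D.
D (6/4): D, G, Bb.
G (6/4/3): G, Bb, C, Eb.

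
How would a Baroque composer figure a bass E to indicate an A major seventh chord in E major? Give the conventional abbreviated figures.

E is the fifth of A major seventh, so the chord is in second inversion.
A seventh chord in second inversion is figured 6/4/3, conventionally abbreviated 4/3.

4/3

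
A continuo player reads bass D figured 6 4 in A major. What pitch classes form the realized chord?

A fourth above D in this key is G#.
A sixth above D in this key is B.
Together with the bass D, this spells G# diminished in second inversion.

D, G#, B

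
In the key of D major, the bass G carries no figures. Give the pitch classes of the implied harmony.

G, B, D

An unfigured bass implies 5/3.
A third above G in this key is B.
A fifth above G in this key is D.
Together with the bass G, this spells G major in root position.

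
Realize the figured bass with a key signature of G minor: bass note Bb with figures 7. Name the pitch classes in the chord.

Bb, D, F, A

The written figures 7 are shorthand for 7/5/3: the 5/3 are implied.
A third above Bb in this key is D.
A fifth above Bb in this key is F.
A seventh above Bb in this key is A.
Together with the bass Bb, this spells Bb major seventh in root position.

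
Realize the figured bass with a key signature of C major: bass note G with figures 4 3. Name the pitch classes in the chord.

The written figures 4 3 are shorthand for 6/4/3: the 6 is implied.
A third above G in this key is B.
A fourth above G in this key is C.
A sixth above G in this key is E.
Together with the bass G, this spells C major seventh in second inversion.

G, B, C, E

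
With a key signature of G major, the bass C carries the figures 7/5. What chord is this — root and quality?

C major seventh

The figures 7/5 indicate a seventh chord in root position.
In root position the bass is the root, so the root is C.
The chord tones are C, E, G, B, giving C major seventh.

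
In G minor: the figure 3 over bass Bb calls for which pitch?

D

Counting 2 letter steps above Bb lands on D; in G minor, that letter is D.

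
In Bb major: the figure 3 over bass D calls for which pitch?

F

Counting 2 letter steps above D lands on F; in Bb major, that letter is F.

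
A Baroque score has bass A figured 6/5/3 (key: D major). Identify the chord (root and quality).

F# minor seventh

The figures 6/5/3 indicate a seventh chord in first inversion.
In first inversion the root lies a sixth above the bass: a sixth above A in D major is F#.
The chord tones are A, C#, E, F#, giving F# minor seventh.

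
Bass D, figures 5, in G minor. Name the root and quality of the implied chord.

D minor

The figures 5 indicate a triad in root position.
In root position the bass is the root, so the root is D.
The chord tones are D, F, A, giving D minor.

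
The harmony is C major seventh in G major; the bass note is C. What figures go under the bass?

C is the root of C major seventh, so the chord is in root position.
A seventh chord in root position is figured 7/5/3, conventionally abbreviated 7.

7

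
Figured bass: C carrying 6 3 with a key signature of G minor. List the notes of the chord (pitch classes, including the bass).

C, Eb, A

A third above C in this key is Eb.
A sixth above C in this key is A.
Together with the bass C, this spells A diminished in first inversion.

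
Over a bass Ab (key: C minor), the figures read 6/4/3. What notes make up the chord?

A third above Ab in this key is C.
A fourth above Ab in this key is D.
A sixth above Ab in this key is F.
Together with the bass Ab, this spells D half-diminished seventh in second inversion.

Ab, C, D, F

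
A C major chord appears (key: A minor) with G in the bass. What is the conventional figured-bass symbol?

6/4

G is the fifth of C major, so the chord is in second inversion.
A triad in second inversion is figured 6/4, conventionally abbreviated 6/4.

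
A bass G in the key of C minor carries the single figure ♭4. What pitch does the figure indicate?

Cb

Counting 3 letter steps above G lands on C; in C minor, that letter is C.
The b4 figure lowers it a semitone, giving Cb.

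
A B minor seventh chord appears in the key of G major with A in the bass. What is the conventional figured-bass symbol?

A is the seventh of B minor seventh, so the chord is in third inversion.
A seventh chord in third inversion is figured 6/4/2, conventionally abbreviated 4/2.

4/2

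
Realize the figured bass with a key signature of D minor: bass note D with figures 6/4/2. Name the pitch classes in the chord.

D, E, G, Bb

A second above D in this key is E.
A fourth above D in this key is G.
A sixth above D in this key is Bb.
Together with the bass D, this spells E half-diminished seventh in third inversion.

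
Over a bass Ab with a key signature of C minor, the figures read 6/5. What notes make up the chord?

Ab, C, Eb, F

The written figures 6/5 are shorthand for 6/5/3: the 3 is implied.
A third above Ab in this key is C.
A fifth above Ab in this key is Eb.
A sixth above Ab in this key is F.
Together with the bass Ab, this spells F minor seventh in first inversion.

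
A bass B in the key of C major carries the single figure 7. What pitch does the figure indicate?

Counting 6 letter steps above B lands on A; in C major, that letter is A.

A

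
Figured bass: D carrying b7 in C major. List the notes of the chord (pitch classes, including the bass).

The written figures b7 are shorthand for 7/5/3: the 5/3 are implied.
A third above D in this key is F.
A fifth above D in this key is A.
A seventh above D in this key is C, lowered to Cb by the flat.

D, F, A, Cb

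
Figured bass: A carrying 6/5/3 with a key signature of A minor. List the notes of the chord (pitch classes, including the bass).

A third above A in this key is C.
A fifth above A in this key is E.
A sixth above A in this key is F.
Together with the bass A, this spells F major seventh in first inversion.

A, C, E, F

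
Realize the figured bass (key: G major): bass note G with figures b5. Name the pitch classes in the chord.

G, B, Db

The written figures b5 are shorthand for 5/3: the 3 is implied.
A third above G in this key is B.
A fifth above G in this key is D, lowered to Db by the flat.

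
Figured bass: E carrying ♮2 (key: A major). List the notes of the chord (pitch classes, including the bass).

E, F, A, C#

The written figures ♮2 are shorthand for 6/4/2: the 6/4 are implied.
A second above E in this key is F#, made natural (F) by the ♮ figure.
A fourth above E in this key is A.
A sixth above E in this key is C#.
Together with the bass E, this spells F augmented major seventh in third inversion.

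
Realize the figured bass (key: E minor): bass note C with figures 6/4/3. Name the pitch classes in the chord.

C, E, F#, A

A third above C in this key is E.
A fourth above C in this key is F#.
A sixth above C in this key is A.
Together with the bass C, this spells F# half-diminished seventh in second inversion.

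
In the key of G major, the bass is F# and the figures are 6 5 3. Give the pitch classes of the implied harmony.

F#, A, C, D

A third above F# in this key is A.
A fifth above F# in this key is C.
A sixth above F# in this key is D.
Together with the bass F#, this spells D dominant seventh in first inversion.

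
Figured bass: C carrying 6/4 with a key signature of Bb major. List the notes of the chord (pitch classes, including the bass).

A fourth above C in this key is F.
A sixth above C in this key is A.
Together with the bass C, this spells F major in second inversion.

C, F, A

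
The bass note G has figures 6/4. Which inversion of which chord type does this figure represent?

Intervals of 6/4 above the bass form a triad; the bass is the fifth, so this is second inversion.

triad, second inversion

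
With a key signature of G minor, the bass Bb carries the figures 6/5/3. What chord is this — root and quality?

The figures 6/5/3 indicate a seventh chord in first inversion.
In first inversion the root lies a sixth above the bass: a sixth above Bb in G minor is G.
The chord tones are Bb, D, F, G, giving G minor seventh.

G minor seventh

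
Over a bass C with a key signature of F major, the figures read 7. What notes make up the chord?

The written figures 7 are shorthand for 7/5/3: the 5/3 are implied.
A third above C in this key is E.
A fifth above C in this key is G.
A seventh above C in this key is Bb.
Together with the bass C, this spells C dominant seventh in root position.

C, E, G, Bb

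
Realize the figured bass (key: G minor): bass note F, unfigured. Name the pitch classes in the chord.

F, A, C

An unfigured bass implies 5/3.
A third above F in this key is A.
A fifth above F in this key is C.
Together with the bass F, this spells F major in root position.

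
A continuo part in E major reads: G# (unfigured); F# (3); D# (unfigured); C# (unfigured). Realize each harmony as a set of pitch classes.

G#, B, D# | F#, A, C# | D#, F#, A | C#, E, G#

G# (5/3): G#, B, D#.
F# (5/3): F#, A, C#.
D# (5/3): D#, F#, A.
C# (5/3): C#, E, G#.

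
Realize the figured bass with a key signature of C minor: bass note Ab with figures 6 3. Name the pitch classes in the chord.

Ab, C, F

A third above Ab in this key is C.
A sixth above Ab in this key is F.
Together with the bass Ab, this spells F minor in first inversion.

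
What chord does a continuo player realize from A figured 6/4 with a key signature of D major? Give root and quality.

The figures 6/4 indicate a triad in second inversion.
In second inversion the root lies a fourth above the bass: a fourth above A in D major is D.
The chord tones are A, D, F#, giving D major.

D major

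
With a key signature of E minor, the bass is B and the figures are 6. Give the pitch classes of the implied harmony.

The written figures 6 are shorthand for 6/3: the 3 is implied.
A third above B in this key is D.
A sixth above B in this key is G.
Together with the bass B, this spells G major in first inversion.

B, D, G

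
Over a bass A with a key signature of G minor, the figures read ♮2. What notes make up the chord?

A, B, D, F

The written figures ♮2 are shorthand for 6/4/2: the 6/4 are implied.
A second above A in this key is Bb, made natural (B) by the ♮ figure.
A fourth above A in this key is D.
A sixth above A in this key is F.
Together with the bass A, this spells B half-diminished seventh in third inversion.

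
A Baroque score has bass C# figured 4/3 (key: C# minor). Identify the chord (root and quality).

F# minor seventh

The figures 4/3 indicate a seventh chord in second inversion.
In second inversion the root lies a fourth above the bass: a fourth above C# in C# minor is F#.
The chord tones are C#, E, F#, A, giving F# minor seventh.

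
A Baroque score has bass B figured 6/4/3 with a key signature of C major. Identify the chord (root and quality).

The figures 6/4/3 indicate a seventh chord in second inversion.
In second inversion the root lies a fourth above the bass: a fourth above B in C major is E.
The chord tones are B, D, E, G, giving E minor seventh.

E minor seventh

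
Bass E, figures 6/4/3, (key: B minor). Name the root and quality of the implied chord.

The figures 6/4/3 indicate a seventh chord in second inversion.
In second inversion the root lies a fourth above the bass: a fourth above E in B minor is A.
The chord tones are E, G, A, C#, giving A dominant seventh.

A dominant seventh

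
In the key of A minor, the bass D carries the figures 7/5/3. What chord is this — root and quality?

The figures 7/5/3 indicate a seventh chord in root position.
In root position the bass is the root, so the root is D.
The chord tones are D, F, A, C, giving D minor seventh.

D minor seventh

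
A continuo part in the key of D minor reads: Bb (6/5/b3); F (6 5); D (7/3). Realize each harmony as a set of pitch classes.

Bb (6/5/b3): Bb, Db, F, G.
F (6/5/3): F, A, C, D.
D (7/5/3): D, F, A, C.

Bb, Db, F, G | F, A, C, D | D, F, A, C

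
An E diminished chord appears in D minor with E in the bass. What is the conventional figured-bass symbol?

no figures

E is the root of E diminished, so the chord is in root position.
A triad in root position is figured 5/3, conventionally abbreviated (no figures — root-position triad).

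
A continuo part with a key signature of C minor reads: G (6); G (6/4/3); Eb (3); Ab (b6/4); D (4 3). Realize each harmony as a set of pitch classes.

G, Bb, Eb | G, Bb, C, Eb | Eb, G, Bb | Ab, D, Fb | D, F, G, Bb

G (6/3): G, Bb, Eb.
G (6/4/3): G, Bb, C, Eb.
Eb (5/3): Eb, G, Bb.
Ab (b6/4): Ab, D, Fb.
D (6/4/3): D, F, G, Bb.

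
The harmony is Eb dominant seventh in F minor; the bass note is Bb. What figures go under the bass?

4/3

Bb is the fifth of Eb dominant seventh, so the chord is in second inversion.
A seventh chord in second inversion is figured 6/4/3, conventionally abbreviated 4/3.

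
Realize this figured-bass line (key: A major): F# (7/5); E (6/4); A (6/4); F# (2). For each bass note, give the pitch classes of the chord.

F#, A, C#, E | E, A, C# | A, D, F# | F#, G#, B, D

F# (7/5/3): F#, A, C#, E.
E (6/4): E, A, C#.
A (6/4): A, D, F#.
F# (6/4/2): F#, G#, B, D.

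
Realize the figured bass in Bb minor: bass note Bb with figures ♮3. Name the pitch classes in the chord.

Bb, D, F

The written figures ♮3 are shorthand for 5/3: the 5 is implied.
A third above Bb in this key is Db, made natural (D) by the ♮ figure.
A fifth above Bb in this key is F.
Together with the bass Bb, this spells Bb major in root position.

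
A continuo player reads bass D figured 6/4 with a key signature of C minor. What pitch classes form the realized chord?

D, G, Bb

A fourth above D in this key is G.
A sixth above D in this key is Bb.
Together with the bass D, this spells G minor in second inversion.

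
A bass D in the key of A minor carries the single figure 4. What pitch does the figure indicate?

Counting 3 letter steps above D lands on G; in A minor, that letter is G.

G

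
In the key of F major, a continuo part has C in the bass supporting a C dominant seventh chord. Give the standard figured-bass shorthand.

C is the root of C dominant seventh, so the chord is in root position.
A seventh chord in root position is figured 7/5/3, conventionally abbreviated 7.

7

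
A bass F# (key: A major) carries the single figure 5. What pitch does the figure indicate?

Counting 4 letter steps above F# lands on C; in A major, that letter is C#.

C#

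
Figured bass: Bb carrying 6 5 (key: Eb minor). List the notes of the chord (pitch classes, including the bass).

Bb, Db, F, Gb

The written figures 6 5 are shorthand for 6/5/3: the 3 is implied.
A third above Bb in this key is Db.
A fifth above Bb in this key is F.
A sixth above Bb in this key is Gb.
Together with the bass Bb, this spells Gb major seventh in first inversion.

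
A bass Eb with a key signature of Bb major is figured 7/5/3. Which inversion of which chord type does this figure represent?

Intervals of 7/5/3 above the bass form a seventh chord; the bass is the root, so this is root position.

seventh chord, root position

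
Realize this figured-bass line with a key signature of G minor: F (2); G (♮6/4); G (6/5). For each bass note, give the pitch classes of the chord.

F, G, Bb, D | G, C, E | G, Bb, D, Eb

F (6/4/2): F, G, Bb, D.
G (♮6/4): G, C, E.
G (6/5/3): G, Bb, D, Eb.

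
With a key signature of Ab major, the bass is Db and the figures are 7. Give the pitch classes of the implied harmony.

Db, F, Ab, C

The written figures 7 are shorthand for 7/5/3: the 5/3 are implied.
A third above Db in this key is F.
A fifth above Db in this key is Ab.
A seventh above Db in this key is C.
Together with the bass Db, this spells Db major seventh in root position.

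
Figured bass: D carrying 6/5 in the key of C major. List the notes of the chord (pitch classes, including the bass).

D, F, A, B

The written figures 6/5 are shorthand for 6/5/3: the 3 is implied.
A third above D in this key is F.
A fifth above D in this key is A.
A sixth above D in this key is B.
Together with the bass D, this spells B half-diminished seventh in first inversion.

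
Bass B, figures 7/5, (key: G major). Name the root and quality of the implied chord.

B minor seventh

The figures 7/5 indicate a seventh chord in root position.
In root position the bass is the root, so the root is B.
The chord tones are B, D, F#, A, giving B minor seventh.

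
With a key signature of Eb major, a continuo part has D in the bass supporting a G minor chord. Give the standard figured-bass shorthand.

6/4

D is the fifth of G minor, so the chord is in second inversion.
A triad in second inversion is figured 6/4, conventionally abbreviated 6/4.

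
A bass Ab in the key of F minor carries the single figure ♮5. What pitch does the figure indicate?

Counting 4 letter steps above Ab lands on E; in F minor, that letter is Eb.
The ♮5 figure makes it natural, giving E.

E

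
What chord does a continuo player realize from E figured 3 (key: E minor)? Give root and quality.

The figures 3 indicate a triad in root position.
In root position the bass is the root, so the root is E.
The chord tones are E, G, B, giving E minor.

E minor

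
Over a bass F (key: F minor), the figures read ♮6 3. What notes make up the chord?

A third above F in this key is Ab.
A sixth above F in this key is Db, made natural (D) by the ♮ figure.
Together with the bass F, this spells D diminished in first inversion.

F, Ab, D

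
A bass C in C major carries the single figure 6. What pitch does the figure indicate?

A

Counting 5 letter steps above C lands on A; in C major, that letter is A.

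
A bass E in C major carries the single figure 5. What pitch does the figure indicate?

Counting 4 letter steps above E lands on B; in C major, that letter is B.

B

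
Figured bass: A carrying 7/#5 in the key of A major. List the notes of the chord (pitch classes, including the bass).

The written figures 7/#5 are shorthand for 7/5/3: the 3 is implied.
A third above A in this key is C#.
A fifth above A in this key is E, raised to E# by the sharp.
A seventh above A in this key is G#.
Together with the bass A, this spells A augmented major seventh in root position.

A, C#, E#, G#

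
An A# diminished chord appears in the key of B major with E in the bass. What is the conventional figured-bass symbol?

6/4

E is the fifth of A# diminished, so the chord is in second inversion.
A triad in second inversion is figured 6/4, conventionally abbreviated 6/4.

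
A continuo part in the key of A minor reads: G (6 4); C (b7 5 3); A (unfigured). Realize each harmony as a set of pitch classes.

G, C, E | C, E, G, Bb | A, C, E

G (6/4): G, C, E.
C (b7/5/3): C, E, G, Bb.
A (5/3): A, C, E.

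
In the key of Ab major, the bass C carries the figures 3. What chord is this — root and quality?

The figures 3 indicate a triad in root position.
In root position the bass is the root, so the root is C.
The chord tones are C, Eb, G, giving C minor.

C minor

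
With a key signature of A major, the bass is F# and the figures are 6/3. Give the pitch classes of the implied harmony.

F#, A, D

A third above F# in this key is A.
A sixth above F# in this key is D.
Together with the bass F#, this spells D major in first inversion.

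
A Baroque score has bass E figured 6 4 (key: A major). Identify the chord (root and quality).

The figures 6 4 indicate a triad in second inversion.
In second inversion the root lies a fourth above the bass: a fourth above E in A major is A.
The chord tones are E, A, C#, giving A major.

A major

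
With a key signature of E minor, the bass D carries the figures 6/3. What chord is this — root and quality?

The figures 6/3 indicate a triad in first inversion.
In first inversion the root lies a sixth above the bass: a sixth above D in E minor is B.
The chord tones are D, F#, B, giving B minor.

B minor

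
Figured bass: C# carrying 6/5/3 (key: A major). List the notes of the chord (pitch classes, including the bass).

A third above C# in this key is E.
A fifth above C# in this key is G#.
A sixth above C# in this key is A.
Together with the bass C#, this spells A major seventh in first inversion.

C#, E, G#, A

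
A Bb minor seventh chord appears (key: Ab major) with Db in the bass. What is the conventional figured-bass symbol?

Db is the third of Bb minor seventh, so the chord is in first inversion.
A seventh chord in first inversion is figured 6/5/3, conventionally abbreviated 6/5.

6/5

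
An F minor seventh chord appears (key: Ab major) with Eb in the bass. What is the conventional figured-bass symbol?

4/2

Eb is the seventh of F minor seventh, so the chord is in third inversion.
A seventh chord in third inversion is figured 6/4/2, conventionally abbreviated 4/2.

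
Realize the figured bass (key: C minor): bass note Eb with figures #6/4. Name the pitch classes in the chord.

Eb, Ab, C#

A fourth above Eb in this key is Ab.
A sixth above Eb in this key is C, raised to C# by the sharp.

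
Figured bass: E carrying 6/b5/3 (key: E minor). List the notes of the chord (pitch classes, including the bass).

E, G, Bb, C

A third above E in this key is G.
A fifth above E in this key is B, lowered to Bb by the flat.
A sixth above E in this key is C.
Together with the bass E, this spells C dominant seventh in first inversion.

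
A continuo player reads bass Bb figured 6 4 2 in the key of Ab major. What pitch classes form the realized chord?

A second above Bb in this key is C.
A fourth above Bb in this key is Eb.
A sixth above Bb in this key is G.
Together with the bass Bb, this spells C minor seventh in third inversion.

Bb, C, Eb, G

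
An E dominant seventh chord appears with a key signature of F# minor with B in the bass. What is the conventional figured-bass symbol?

4/3

B is the fifth of E dominant seventh, so the chord is in second inversion.
A seventh chord in second inversion is figured 6/4/3, conventionally abbreviated 4/3.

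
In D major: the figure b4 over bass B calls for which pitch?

Eb

Counting 3 letter steps above B lands on E; in D major, that letter is E.
The b4 figure lowers it a semitone, giving Eb.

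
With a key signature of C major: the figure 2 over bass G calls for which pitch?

Counting 1 letter step above G lands on A; in C major, that letter is A.

A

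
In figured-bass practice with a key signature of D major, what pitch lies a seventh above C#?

B

Counting 6 letter steps above C# lands on B; in D major, that letter is B.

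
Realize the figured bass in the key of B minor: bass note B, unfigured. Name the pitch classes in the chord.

B, D, F#

An unfigured bass implies 5/3.
A third above B in this key is D.
A fifth above B in this key is F#.
Together with the bass B, this spells B minor in root position.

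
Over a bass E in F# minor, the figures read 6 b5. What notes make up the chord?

The written figures 6 b5 are shorthand for 6/5/3: the 3 is implied.
A third above E in this key is G#.
A fifth above E in this key is B, lowered to Bb by the flat.
A sixth above E in this key is C#.

E, G#, Bb, C#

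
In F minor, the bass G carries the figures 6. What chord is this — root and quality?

The figures 6 indicate a triad in first inversion.
In first inversion the root lies a sixth above the bass: a sixth above G in F minor is Eb.
The chord tones are G, Bb, Eb, giving Eb major.

Eb major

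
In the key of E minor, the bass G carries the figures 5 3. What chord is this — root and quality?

G major

The figures 5 3 indicate a triad in root position.
In root position the bass is the root, so the root is G.
The chord tones are G, B, D, giving G major.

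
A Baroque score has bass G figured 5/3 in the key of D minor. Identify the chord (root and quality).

G minor

The figures 5/3 indicate a triad in root position.
In root position the bass is the root, so the root is G.
The chord tones are G, Bb, D, giving G minor.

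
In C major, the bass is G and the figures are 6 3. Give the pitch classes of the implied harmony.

G, B, E

A third above G in this key is B.
A sixth above G in this key is E.
Together with the bass G, this spells E minor in first inversion.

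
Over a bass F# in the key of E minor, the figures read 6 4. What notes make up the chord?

A fourth above F# in this key is B.
A sixth above F# in this key is D.
Together with the bass F#, this spells B minor in second inversion.

F#, B, D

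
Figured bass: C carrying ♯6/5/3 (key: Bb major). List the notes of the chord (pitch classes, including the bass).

A third above C in this key is Eb.
A fifth above C in this key is G.
A sixth above C in this key is A, raised to A# by the sharp.

C, Eb, G, A#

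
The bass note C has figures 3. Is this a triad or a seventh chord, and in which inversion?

triad, root position

3 is shorthand for 5/3.
Intervals of 5/3 above the bass form a triad; the bass is the root, so this is root position.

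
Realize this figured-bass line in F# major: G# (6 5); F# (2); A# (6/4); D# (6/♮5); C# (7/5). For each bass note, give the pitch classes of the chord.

G# (6/5/3): G#, B, D#, E#.
F# (6/4/2): F#, G#, B, D#.
A# (6/4): A#, D#, F#.
D# (6/♮5/3): D#, F#, A, B.
C# (7/5/3): C#, E#, G#, B.

G#, B, D#, E# | F#, G#, B, D# | A#, D#, F# | D#, F#, A, B | C#, E#, G#, B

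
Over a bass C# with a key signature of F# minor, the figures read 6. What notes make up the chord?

C#, E, A

The written figures 6 are shorthand for 6/3: the 3 is implied.
A third above C# in this key is E.
A sixth above C# in this key is A.
Together with the bass C#, this spells A major in first inversion.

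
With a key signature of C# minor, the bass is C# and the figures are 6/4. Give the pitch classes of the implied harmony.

A fourth above C# in this key is F#.
A sixth above C# in this key is A.
Together with the bass C#, this spells F# minor in second inversion.

C#, F#, A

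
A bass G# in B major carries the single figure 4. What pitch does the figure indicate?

Counting 3 letter steps above G# lands on C; in B major, that letter is C#.

C#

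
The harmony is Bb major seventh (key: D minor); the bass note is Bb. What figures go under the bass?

Bb is the root of Bb major seventh, so the chord is in root position.
A seventh chord in root position is figured 7/5/3, conventionally abbreviated 7.

7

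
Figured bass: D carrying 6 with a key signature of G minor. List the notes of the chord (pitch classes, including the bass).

The written figures 6 are shorthand for 6/3: the 3 is implied.
A third above D in this key is F.
A sixth above D in this key is Bb.
Together with the bass D, this spells Bb major in first inversion.

D, F, Bb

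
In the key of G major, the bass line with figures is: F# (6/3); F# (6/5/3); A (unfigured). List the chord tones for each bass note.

F#, A, D | F#, A, C, D | A, C, E

F# (6/3): F#, A, D.
F# (6/5/3): F#, A, C, D.
A (5/3): A, C, E.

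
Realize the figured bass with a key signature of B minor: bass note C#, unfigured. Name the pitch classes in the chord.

An unfigured bass implies 5/3.
A third above C# in this key is E.
A fifth above C# in this key is G.
Together with the bass C#, this spells C# diminished in root position.

C#, E, G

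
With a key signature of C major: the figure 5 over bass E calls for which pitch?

B

Counting 4 letter steps above E lands on B; in C major, that letter is B.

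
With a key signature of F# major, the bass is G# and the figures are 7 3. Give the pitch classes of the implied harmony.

The written figures 7 3 are shorthand for 7/5/3: the 5 is implied.
A third above G# in this key is B.
A fifth above G# in this key is D#.
A seventh above G# in this key is F#.
Together with the bass G#, this spells G# minor seventh in root position.

G#, B, D#, F#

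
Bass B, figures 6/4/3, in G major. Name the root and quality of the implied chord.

E minor seventh

The figures 6/4/3 indicate a seventh chord in second inversion.
In second inversion the root lies a fourth above the bass: a fourth above B in G major is E.
The chord tones are B, D, E, G, giving E minor seventh.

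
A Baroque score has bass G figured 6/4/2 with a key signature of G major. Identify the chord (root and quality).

The figures 6/4/2 indicate a seventh chord in third inversion.
In third inversion the root lies a second above the bass: a second above G in G major is A.
The chord tones are G, A, C, E, giving A minor seventh.

A minor seventh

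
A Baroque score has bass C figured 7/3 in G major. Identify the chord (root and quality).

The figures 7/3 indicate a seventh chord in root position.
In root position the bass is the root, so the root is C.
The chord tones are C, E, G, B, giving C major seventh.

C major seventh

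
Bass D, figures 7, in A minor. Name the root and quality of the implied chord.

The figures 7 indicate a seventh chord in root position.
In root position the bass is the root, so the root is D.
The chord tones are D, F, A, C, giving D minor seventh.

D minor seventh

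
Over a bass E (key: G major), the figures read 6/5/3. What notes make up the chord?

E, G, B, C

A third above E in this key is G.
A fifth above E in this key is B.
A sixth above E in this key is C.
Together with the bass E, this spells C major seventh in first inversion.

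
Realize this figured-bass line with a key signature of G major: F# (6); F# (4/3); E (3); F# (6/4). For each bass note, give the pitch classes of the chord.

F# (6/3): F#, A, D.
F# (6/4/3): F#, A, B, D.
E (5/3): E, G, B.
F# (6/4): F#, B, D.

F#, A, D | F#, A, B, D | E, G, B | F#, B, D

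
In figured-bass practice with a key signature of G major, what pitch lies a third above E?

G

Counting 2 letter steps above E lands on G; in G major, that letter is G.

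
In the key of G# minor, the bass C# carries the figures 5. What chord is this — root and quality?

The figures 5 indicate a triad in root position.
In root position the bass is the root, so the root is C#.
The chord tones are C#, E, G#, giving C# minor.

C# minor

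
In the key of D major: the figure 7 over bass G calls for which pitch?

F#

Counting 6 letter steps above G lands on F; in D major, that letter is F#.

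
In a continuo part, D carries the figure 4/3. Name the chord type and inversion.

seventh chord, second inversion

4/3 is shorthand for 6/4/3.
Intervals of 6/4/3 above the bass form a seventh chord; the bass is the fifth, so this is second inversion.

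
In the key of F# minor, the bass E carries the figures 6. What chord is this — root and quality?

C# minor

The figures 6 indicate a triad in first inversion.
In first inversion the root lies a sixth above the bass: a sixth above E in F# minor is C#.
The chord tones are E, G#, C#, giving C# minor.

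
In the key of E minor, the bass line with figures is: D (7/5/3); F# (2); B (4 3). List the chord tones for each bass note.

D, F#, A, C | F#, G, B, D | B, D, E, G

D (7/5/3): D, F#, A, C.
F# (6/4/2): F#, G, B, D.
B (6/4/3): B, D, E, G.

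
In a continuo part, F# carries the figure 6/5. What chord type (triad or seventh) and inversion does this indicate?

6/5 is shorthand for 6/5/3.
Intervals of 6/5/3 above the bass form a seventh chord; the bass is the third, so this is first inversion.

seventh chord, first inversion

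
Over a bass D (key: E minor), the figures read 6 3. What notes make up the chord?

D, F#, B

A third above D in this key is F#.
A sixth above D in this key is B.
Together with the bass D, this spells B minor in first inversion.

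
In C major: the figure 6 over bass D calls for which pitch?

B

Counting 5 letter steps above D lands on B; in C major, that letter is B.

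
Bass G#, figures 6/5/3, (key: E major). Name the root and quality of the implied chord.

E major seventh

The figures 6/5/3 indicate a seventh chord in first inversion.
In first inversion the root lies a sixth above the bass: a sixth above G# in E major is E.
The chord tones are G#, B, D#, E, giving E major seventh.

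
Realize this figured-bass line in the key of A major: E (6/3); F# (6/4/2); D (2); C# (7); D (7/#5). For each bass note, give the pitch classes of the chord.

E, G#, C# | F#, G#, B, D | D, E, G#, B | C#, E, G#, B | D, F#, A#, C#

E (6/3): E, G#, C#.
F# (6/4/2): F#, G#, B, D.
D (6/4/2): D, E, G#, B.
C# (7/5/3): C#, E, G#, B.
D (7/#5/3): D, F#, A#, C#.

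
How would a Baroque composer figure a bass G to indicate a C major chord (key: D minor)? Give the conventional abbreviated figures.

6/4

G is the fifth of C major, so the chord is in second inversion.
A triad in second inversion is figured 6/4, conventionally abbreviated 6/4.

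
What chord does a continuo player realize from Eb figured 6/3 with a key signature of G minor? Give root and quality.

C minor

The figures 6/3 indicate a triad in first inversion.
In first inversion the root lies a sixth above the bass: a sixth above Eb in G minor is C.
The chord tones are Eb, G, C, giving C minor.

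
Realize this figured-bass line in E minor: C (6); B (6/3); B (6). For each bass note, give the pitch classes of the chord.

C, E, A | B, D, G | B, D, G

C (6/3): C, E, A.
B (6/3): B, D, G.
B (6/3): B, D, G.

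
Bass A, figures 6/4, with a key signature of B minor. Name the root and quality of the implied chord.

D major

The figures 6/4 indicate a triad in second inversion.
In second inversion the root lies a fourth above the bass: a fourth above A in B minor is D.
The chord tones are A, D, F#, giving D major.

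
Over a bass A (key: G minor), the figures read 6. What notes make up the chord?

A, C, F

The written figures 6 are shorthand for 6/3: the 3 is implied.
A third above A in this key is C.
A sixth above A in this key is F.
Together with the bass A, this spells F major in first inversion.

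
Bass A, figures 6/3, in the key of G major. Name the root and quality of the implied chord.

The figures 6/3 indicate a triad in first inversion.
In first inversion the root lies a sixth above the bass: a sixth above A in G major is F#.
The chord tones are A, C, F#, giving F# diminished.

F# diminished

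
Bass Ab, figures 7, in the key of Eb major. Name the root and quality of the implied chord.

The figures 7 indicate a seventh chord in root position.
In root position the bass is the root, so the root is Ab.
The chord tones are Ab, C, Eb, G, giving Ab major seventh.

Ab major seventh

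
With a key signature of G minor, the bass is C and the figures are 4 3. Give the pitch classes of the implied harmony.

The written figures 4 3 are shorthand for 6/4/3: the 6 is implied.
A third above C in this key is Eb.
A fourth above C in this key is F.
A sixth above C in this key is A.
Together with the bass C, this spells F dominant seventh in second inversion.

C, Eb, F, A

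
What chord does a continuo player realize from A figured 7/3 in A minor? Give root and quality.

A minor seventh

The figures 7/3 indicate a seventh chord in root position.
In root position the bass is the root, so the root is A.
The chord tones are A, C, E, G, giving A minor seventh.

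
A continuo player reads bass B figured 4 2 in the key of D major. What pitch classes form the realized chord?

B, C#, E, G

The written figures 4 2 are shorthand for 6/4/2: the 6 is implied.
A second above B in this key is C#.
A fourth above B in this key is E.
A sixth above B in this key is G.
Together with the bass B, this spells C# half-diminished seventh in third inversion.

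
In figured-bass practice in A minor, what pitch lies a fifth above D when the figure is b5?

Ab

Counting 4 letter steps above D lands on A; in A minor, that letter is A.
The b5 figure lowers it a semitone, giving Ab.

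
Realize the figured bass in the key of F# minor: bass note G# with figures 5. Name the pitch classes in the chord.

The written figures 5 are shorthand for 5/3: the 3 is implied.
A third above G# in this key is B.
A fifth above G# in this key is D.
Together with the bass G#, this spells G# diminished in root position.

G#, B, D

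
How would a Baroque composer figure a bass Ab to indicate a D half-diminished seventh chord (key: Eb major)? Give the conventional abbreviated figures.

Ab is the fifth of D half-diminished seventh, so the chord is in second inversion.
A seventh chord in second inversion is figured 6/4/3, conventionally abbreviated 4/3.

4/3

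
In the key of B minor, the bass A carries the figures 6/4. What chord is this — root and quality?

D major

The figures 6/4 indicate a triad in second inversion.
In second inversion the root lies a fourth above the bass: a fourth above A in B minor is D.
The chord tones are A, D, F#, giving D major.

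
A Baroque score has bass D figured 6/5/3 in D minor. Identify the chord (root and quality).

The figures 6/5/3 indicate a seventh chord in first inversion.
In first inversion the root lies a sixth above the bass: a sixth above D in D minor is Bb.
The chord tones are D, F, A, Bb, giving Bb major seventh.

Bb major seventh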